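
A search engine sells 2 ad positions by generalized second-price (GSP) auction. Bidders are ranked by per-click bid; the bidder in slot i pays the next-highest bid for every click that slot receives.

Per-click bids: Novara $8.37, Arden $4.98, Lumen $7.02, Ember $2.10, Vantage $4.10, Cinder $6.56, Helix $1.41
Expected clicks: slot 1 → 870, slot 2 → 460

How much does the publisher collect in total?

Total revenue: $9125.00

Per-click bids in order: $8.37 (Novara) > $7.02 (Lumen) > $6.56 (Cinder) > …
Slot 1: Novara pays $7.02 × 870 = $6107.40
Slot 2: Lumen pays $6.56 × 460 = $3017.60
Total = $9125.00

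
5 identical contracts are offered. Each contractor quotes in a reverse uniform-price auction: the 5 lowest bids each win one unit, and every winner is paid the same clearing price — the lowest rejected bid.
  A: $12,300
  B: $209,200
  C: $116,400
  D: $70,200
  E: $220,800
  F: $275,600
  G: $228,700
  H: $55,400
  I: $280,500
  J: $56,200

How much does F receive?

Ordering the bids: 12,300 (A), 55,400 (H), 56,200 (J), 70,200 (D), 116,400 (C), 209,200 (B), 220,800 (E), …
Lowest 5: A, H, J, D, C.
First losing bid is B's $209,200, which sets the uniform price.
F does not win → is paid $0.

F is paid $0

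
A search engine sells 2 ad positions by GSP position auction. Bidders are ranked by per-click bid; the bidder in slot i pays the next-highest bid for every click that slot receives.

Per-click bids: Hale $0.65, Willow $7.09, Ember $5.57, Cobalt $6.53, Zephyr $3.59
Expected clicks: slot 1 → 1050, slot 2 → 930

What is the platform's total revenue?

Total revenue: $12036.60

Ranked by bid: $7.09 (Willow) > $6.53 (Cobalt) > $5.57 (Ember) > …
Slot 1: Willow pays $6.53 × 1050 = $6856.50
Slot 2: Cobalt pays $5.57 × 930 = $5180.10
Total = $12036.60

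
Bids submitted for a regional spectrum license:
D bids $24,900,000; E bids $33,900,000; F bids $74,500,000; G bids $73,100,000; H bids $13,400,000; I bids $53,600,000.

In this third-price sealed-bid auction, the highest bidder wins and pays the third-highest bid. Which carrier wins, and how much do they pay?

F pays $53,600,000

Rule: the highest bidder wins and pays the third-highest bid.
Sorting bids: 74,500,000 (F) > 73,100,000 (G) > 53,600,000 (I) > 33,900,000 (E) > 24,900,000 (D) > 13,400,000 (H)
F is highest; pays the third-highest bid, $53,600,000.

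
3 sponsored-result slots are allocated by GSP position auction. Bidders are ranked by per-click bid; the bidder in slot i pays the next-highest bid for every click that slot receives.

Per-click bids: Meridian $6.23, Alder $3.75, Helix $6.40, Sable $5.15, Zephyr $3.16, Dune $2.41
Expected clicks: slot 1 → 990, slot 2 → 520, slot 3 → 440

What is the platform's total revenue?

Total revenue: $10495.70

Per-click bids in order: $6.40 (Helix) > $6.23 (Meridian) > $5.15 (Sable) > $3.75 (Alder) > …
Slot 1: Helix pays $6.23 × 990 = $6167.70
Slot 2: Meridian pays $5.15 × 520 = $2678.00
Slot 3: Sable pays $3.75 × 440 = $1650.00
Total = $10495.70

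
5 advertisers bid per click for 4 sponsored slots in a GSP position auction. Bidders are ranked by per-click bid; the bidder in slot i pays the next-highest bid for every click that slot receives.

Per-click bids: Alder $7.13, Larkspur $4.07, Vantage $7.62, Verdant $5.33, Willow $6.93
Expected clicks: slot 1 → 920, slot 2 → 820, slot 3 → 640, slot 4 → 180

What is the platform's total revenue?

Per-click bids in order: $7.62 (Vantage) > $7.13 (Alder) > $6.93 (Willow) > $5.33 (Verdant) > $4.07 (Larkspur)
Slot 1: Vantage pays $7.13 × 920 = $6559.60
Slot 2: Alder pays $6.93 × 820 = $5682.60
Slot 3: Willow pays $5.33 × 640 = $3411.20
Slot 4: Verdant pays $4.07 × 180 = $732.60
Total = $16386.00

Total revenue: $16386.00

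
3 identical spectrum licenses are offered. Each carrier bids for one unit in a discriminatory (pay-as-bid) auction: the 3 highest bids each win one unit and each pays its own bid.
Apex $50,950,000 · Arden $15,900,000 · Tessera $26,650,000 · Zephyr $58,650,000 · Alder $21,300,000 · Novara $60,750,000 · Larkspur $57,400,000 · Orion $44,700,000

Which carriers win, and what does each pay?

Sorting: 60,750,000 (Novara), 58,650,000 (Zephyr), 57,400,000 (Larkspur), 50,950,000 (Apex), 44,700,000 (Orion), …
Top 3: Novara, Zephyr, Larkspur.
Each winner pays its own bid: Novara $60,750,000, Zephyr $58,650,000, Larkspur $57,400,000.

Novara $60,750,000, Zephyr $58,650,000, Larkspur $57,400,000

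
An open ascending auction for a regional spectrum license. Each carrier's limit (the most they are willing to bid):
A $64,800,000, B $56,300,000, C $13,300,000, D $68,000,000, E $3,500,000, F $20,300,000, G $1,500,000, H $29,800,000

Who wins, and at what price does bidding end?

D wins at $64,800,000

Ascending (English) auction: the price rises until one bidder remains; the winner pays the price at which the last rival dropped out.
Sorting limits: 68,000,000 (D) > 64,800,000 (A) > 56,300,000 (B) > 29,800,000 (H) > 20,300,000 (F) > 13,300,000 (C) > …
A is the last rival to drop out, at $64,800,000; D remains and wins at that price.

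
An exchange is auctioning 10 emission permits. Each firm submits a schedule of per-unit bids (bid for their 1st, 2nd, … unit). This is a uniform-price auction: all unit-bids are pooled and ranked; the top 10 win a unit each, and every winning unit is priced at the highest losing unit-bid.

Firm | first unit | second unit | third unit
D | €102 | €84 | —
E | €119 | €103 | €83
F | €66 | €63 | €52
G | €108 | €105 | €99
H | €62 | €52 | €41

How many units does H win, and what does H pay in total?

All unit-bids, highest first — top 10: 119 (E-1), 108 (G-1), 105 (G-2), 103 (E-2), 102 (D-1), 99 (G-3), 84 (D-2), 83 (E-3), 66 (F-1), 63 (F-2)
First bid not allocated: €62.
H wins 0 unit(s) at €62 each.

H: 0 units, pays €0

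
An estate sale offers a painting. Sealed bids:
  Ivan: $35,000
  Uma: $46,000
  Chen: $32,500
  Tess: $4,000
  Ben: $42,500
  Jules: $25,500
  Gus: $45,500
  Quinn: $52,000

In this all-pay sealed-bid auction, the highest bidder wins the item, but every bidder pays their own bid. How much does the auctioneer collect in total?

Total revenue: $283,000

Sorting bids: 52,000 (Quinn) > 46,000 (Uma) > 45,500 (Gus) > 42,500 (Ben) > 35,000 (Ivan) > 32,500 (Chen) > …
Every bidder forfeits their bid regardless of winning.
Revenue = 35,000 + 46,000 + 32,500 + 4,000 + 42,500 + 25,500 + 45,500 + 52,000 = $283,000.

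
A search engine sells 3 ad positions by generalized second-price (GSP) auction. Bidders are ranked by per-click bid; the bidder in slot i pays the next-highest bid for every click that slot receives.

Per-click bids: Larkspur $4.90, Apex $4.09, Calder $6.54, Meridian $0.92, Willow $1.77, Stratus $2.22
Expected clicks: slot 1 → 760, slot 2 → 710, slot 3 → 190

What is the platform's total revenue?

Ranked by bid: $6.54 (Calder) > $4.90 (Larkspur) > $4.09 (Apex) > $2.22 (Stratus) > …
Slot 1: Calder pays $4.90 × 760 = $3724.00
Slot 2: Larkspur pays $4.09 × 710 = $2903.90
Slot 3: Apex pays $2.22 × 190 = $421.80
Total = $7049.70

Total revenue: $7049.70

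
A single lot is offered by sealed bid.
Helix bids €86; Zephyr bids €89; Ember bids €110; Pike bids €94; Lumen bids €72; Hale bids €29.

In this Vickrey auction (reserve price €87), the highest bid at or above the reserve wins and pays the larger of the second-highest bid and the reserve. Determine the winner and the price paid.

Ember pays €94

Bids in order: 110 (Ember) > 94 (Pike) > 89 (Zephyr) > 86 (Helix) > 72 (Lumen) > 29 (Hale)
Highest eligible bid: Ember at €110.
max(second-highest €94, reserve €87) = €94; the reserve does not bind.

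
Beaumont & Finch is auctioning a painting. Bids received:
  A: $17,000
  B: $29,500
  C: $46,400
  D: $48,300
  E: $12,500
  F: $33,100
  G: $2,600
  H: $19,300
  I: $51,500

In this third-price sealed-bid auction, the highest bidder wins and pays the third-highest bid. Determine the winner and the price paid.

I pays $46,400

Bids ranked: 51,500 (I) > 48,300 (D) > 46,400 (C) > 33,100 (F) > 29,500 (B) > 19,300 (H) > …
I wins; payment is bid #3 in the ranking = $46,400.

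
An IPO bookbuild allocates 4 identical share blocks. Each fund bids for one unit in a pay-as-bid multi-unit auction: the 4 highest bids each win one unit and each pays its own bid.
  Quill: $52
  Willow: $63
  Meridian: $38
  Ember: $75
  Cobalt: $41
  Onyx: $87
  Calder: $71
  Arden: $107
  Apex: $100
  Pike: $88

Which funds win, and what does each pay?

Arden $107, Apex $100, Pike $88, Onyx $87

Bids ranked high→low: 107 (Arden), 100 (Apex), 88 (Pike), 87 (Onyx), 75 (Ember), 71 (Calder), …
Top 4: Arden, Apex, Pike, Onyx.
Each winner pays its own bid: Arden $107, Apex $100, Pike $88, Onyx $87.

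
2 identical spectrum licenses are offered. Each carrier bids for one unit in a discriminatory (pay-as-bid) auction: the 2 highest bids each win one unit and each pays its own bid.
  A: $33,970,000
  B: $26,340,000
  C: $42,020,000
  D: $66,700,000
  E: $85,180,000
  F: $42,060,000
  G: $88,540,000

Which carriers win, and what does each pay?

G $88,540,000, E $85,180,000

Sorting: 88,540,000 (G), 85,180,000 (E), 66,700,000 (D), 42,060,000 (F), …
Top 2: G, E.
Each winner pays its own bid: G $88,540,000, E $85,180,000.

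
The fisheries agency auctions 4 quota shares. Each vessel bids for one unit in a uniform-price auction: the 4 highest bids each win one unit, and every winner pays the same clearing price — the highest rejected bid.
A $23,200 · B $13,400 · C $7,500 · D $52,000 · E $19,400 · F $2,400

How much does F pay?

F pays $0

Sorting: 52,000 (D), 23,200 (A), 19,400 (E), 13,400 (B), 7,500 (C), 2,400 (F)
Top 4: D, A, E, B.
First losing bid is C's $7,500, which sets the uniform price.
F does not win → pays $0.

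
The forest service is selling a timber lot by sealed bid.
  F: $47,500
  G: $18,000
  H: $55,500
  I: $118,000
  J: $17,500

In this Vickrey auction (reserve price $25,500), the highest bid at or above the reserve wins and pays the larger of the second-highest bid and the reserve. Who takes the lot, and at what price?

Vickrey auction (reserve price $25,500): the highest bid at or above the reserve wins and pays the larger of the second-highest bid and the reserve.
Bids in order: 118,000 (I) > 55,500 (H) > 47,500 (F) > 18,000 (G) > 17,500 (J)
I has the top bid at or above the reserve ($118,000).
max(second-highest $55,500, reserve $25,500) = $55,500; the reserve does not bind.

I pays $55,500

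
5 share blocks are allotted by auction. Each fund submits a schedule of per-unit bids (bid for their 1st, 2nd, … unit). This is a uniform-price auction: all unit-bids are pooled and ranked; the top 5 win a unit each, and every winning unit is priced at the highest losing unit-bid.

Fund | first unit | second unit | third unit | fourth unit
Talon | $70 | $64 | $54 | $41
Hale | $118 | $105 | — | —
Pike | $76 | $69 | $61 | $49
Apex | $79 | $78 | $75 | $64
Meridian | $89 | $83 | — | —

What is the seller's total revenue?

Total revenue: $390

All unit-bids, highest first — top 5: 118 (Hale-1), 105 (Hale-2), 89 (Meridian-1), 83 (Meridian-2), 79 (Apex-1)
First bid not allocated: $78.
Allocation: Apex 1, Hale 2, Meridian 2. Every unit priced at $78.
Revenue = 5 × 78 = $390.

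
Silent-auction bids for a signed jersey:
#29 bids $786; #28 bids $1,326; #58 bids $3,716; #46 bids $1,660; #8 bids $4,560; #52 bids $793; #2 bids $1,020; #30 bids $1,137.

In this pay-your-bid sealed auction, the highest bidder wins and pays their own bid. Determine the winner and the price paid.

#8 pays $4,560

Bids ranked: 4,560 (#8) > 3,716 (#58) > 1,660 (#46) > 1,326 (#28) > 1,137 (#30) > 1,020 (#2) > …
First-price: #8 pays what they bid, $4,560.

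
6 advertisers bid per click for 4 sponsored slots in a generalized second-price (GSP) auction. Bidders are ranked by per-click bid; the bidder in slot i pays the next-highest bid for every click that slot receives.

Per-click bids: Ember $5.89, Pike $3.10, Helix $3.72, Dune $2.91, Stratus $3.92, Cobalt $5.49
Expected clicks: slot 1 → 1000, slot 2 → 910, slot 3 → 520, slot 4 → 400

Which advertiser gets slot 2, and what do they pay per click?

Cobalt; $3.92 per click

Ranked by bid: $5.89 (Ember) > $5.49 (Cobalt) > $3.92 (Stratus) > $3.72 (Helix) > $3.10 (Pike) > …
Slot 2 goes to the second-ranked bidder, Cobalt, who pays the next bid down: $3.92/click.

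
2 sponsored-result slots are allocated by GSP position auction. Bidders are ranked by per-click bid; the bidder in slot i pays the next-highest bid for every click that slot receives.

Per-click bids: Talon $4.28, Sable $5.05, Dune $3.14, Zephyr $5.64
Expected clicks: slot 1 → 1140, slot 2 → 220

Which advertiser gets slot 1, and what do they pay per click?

Zephyr; $5.05 per click

Per-click bids in order: $5.64 (Zephyr) > $5.05 (Sable) > $4.28 (Talon) > …
Slot 1 goes to the first-ranked bidder, Zephyr, who pays the next bid down: $5.05/click.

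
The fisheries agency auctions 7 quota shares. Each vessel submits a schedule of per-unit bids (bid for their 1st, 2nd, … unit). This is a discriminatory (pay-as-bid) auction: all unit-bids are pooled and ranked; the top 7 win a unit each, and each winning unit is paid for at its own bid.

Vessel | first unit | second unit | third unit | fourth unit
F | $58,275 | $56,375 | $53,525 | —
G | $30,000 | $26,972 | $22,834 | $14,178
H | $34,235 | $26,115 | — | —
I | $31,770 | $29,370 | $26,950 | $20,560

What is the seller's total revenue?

Pooled unit-bids ranked (top 7): 58,275 (F-1), 56,375 (F-2), 53,525 (F-3), 34,235 (H-1), 31,770 (I-1), 30,000 (G-1), 29,370 (I-2)
Next rejected bid: $26,972 (not a price — pay-as-bid).
Each winning unit pays its own bid.
Revenue = 58,275 + 56,375 + 53,525 + 34,235 + 31,770 + 30,000 + 29,370 = $293,550.

Total revenue: $293,550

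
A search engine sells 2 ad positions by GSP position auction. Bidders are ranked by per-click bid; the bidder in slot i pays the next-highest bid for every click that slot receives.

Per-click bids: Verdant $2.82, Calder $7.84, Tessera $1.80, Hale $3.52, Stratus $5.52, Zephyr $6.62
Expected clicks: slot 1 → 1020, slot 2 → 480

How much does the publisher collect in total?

Total revenue: $9402.00

Per-click bids in order: $7.84 (Calder) > $6.62 (Zephyr) > $5.52 (Stratus) > …
Slot 1: Calder pays $6.62 × 1020 = $6752.40
Slot 2: Zephyr pays $5.52 × 480 = $2649.60
Total = $9402.00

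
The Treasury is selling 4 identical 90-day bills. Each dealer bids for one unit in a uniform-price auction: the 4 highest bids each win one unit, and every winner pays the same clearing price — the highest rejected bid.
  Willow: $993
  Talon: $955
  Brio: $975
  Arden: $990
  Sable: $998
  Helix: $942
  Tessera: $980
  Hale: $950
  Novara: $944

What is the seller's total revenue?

Total revenue: $3,900

Bids ranked high→low: 998 (Sable), 993 (Willow), 990 (Arden), 980 (Tessera), 975 (Brio), 955 (Talon), …
Top 4: Sable, Willow, Arden, Tessera.
Clearing price = highest rejected bid = $975.
Total revenue = 4 × $975 = $3,900.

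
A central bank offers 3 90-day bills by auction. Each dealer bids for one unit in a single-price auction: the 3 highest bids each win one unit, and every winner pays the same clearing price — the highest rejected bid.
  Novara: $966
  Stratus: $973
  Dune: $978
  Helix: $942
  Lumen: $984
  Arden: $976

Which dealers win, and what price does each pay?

Ordering the bids: 984 (Lumen), 978 (Dune), 976 (Arden), 973 (Stratus), 966 (Novara), …
Winners (3 units): Lumen, Dune, Arden.
Clearing price = highest rejected bid = $973.

Lumen, Dune, Arden; each pays $973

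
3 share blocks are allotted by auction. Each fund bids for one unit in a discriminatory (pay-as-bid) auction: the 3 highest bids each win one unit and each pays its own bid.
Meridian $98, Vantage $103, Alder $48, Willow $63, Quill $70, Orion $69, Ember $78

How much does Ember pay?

Bids ranked high→low: 103 (Vantage), 98 (Meridian), 78 (Ember), 70 (Quill), 69 (Orion), …
The 3 highest are Vantage, Meridian, Ember.
Ember wins → own bid $78.

Ember pays $78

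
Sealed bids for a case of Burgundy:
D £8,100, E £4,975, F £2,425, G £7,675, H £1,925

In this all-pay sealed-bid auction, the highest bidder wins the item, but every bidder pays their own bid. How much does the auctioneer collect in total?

Total revenue: £25,100

Rule: the highest bidder wins the item, but every bidder pays their own bid.
Bids ranked: 8,100 (D) > 7,675 (G) > 4,975 (E) > 2,425 (F) > 1,925 (H)
Every bidder forfeits their bid regardless of winning.
Revenue = 8,100 + 4,975 + 2,425 + 7,675 + 1,925 = £25,100.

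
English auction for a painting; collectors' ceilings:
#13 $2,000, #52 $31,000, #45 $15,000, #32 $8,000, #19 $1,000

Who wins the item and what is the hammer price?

#52 wins at $15,000

Ascending (English) auction: the price rises until one bidder remains; the winner pays the price at which the last rival dropped out.
Limits in order: 31,000 (#52) > 15,000 (#45) > 8,000 (#32) > 2,000 (#13) > 1,000 (#19)
Once the price passes $15,000, only #52 is left; the hammer falls at #45's limit of $15,000.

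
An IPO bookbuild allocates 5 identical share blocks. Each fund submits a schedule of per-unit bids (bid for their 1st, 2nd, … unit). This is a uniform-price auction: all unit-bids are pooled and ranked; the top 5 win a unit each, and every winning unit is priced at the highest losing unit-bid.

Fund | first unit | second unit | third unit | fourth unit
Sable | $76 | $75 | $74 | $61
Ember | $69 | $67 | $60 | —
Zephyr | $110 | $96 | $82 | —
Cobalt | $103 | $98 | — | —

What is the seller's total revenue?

All unit-bids, highest first — top 5: 110 (Zephyr-1), 103 (Cobalt-1), 98 (Cobalt-2), 96 (Zephyr-2), 82 (Zephyr-3)
The (k+1)-th unit-bid is $76.
Allocation: Cobalt 2, Zephyr 3. Every unit priced at $76.
Revenue = 5 × 76 = $380.

Total revenue: $380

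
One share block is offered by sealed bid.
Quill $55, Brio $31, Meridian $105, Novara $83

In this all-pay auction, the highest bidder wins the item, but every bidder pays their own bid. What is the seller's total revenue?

Rule: the highest bidder wins the item, but every bidder pays their own bid.
Bids in order: 105 (Meridian) > 83 (Novara) > 55 (Quill) > 31 (Brio)
Every bidder forfeits their bid regardless of winning.
Revenue = 55 + 31 + 105 + 83 = $274.

Total revenue: $274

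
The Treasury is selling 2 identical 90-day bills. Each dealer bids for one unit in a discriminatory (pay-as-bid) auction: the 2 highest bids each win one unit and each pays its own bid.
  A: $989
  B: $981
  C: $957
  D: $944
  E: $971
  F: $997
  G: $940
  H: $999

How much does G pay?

Sorting: 999 (H), 997 (F), 989 (A), 981 (B), …
The 2 highest are H, F.
G does not win → $0.

G pays $0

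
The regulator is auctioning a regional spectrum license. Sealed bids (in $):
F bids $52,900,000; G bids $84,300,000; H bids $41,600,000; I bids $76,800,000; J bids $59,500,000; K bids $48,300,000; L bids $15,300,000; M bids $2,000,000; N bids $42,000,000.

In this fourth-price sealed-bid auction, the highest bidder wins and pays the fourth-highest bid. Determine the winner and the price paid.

Bids ranked: 84,300,000 (G) > 76,800,000 (I) > 59,500,000 (J) > 52,900,000 (F) > 48,300,000 (K) > 42,000,000 (N) > …
G is highest; pays the fourth-highest bid, $52,900,000.

G pays $52,900,000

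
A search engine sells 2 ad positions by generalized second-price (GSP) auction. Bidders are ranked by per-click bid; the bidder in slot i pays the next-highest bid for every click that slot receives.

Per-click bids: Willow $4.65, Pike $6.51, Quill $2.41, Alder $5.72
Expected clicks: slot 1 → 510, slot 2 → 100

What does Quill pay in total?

Quill pays $0.00

Sorting advertisers: $6.51 (Pike) > $5.72 (Alder) > $4.65 (Willow) > …
Quill ranks below slot 2 → no slot, pays nothing.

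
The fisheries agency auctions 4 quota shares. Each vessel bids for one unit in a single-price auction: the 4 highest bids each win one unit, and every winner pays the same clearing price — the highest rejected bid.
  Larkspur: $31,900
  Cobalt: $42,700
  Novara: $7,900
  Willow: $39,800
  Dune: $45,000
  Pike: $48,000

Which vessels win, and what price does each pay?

Ordering the bids: 48,000 (Pike), 45,000 (Dune), 42,700 (Cobalt), 39,800 (Willow), 31,900 (Larkspur), 7,900 (Novara)
Top 4: Pike, Dune, Cobalt, Willow.
Highest unsuccessful bid: $31,900 → clearing price.

Pike, Dune, Cobalt, Willow; each pays $31,900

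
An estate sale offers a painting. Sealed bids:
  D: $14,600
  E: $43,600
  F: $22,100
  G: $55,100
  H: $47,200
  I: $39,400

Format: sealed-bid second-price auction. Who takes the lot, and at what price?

Rule: the highest bidder wins and pays the second-highest bid.
Bids ranked: 55,100 (G) > 47,200 (H) > 43,600 (E) > 39,400 (I) > 22,100 (F) > 14,600 (D)
Second-price: G pays H's bid of $47,200.

G pays $47,200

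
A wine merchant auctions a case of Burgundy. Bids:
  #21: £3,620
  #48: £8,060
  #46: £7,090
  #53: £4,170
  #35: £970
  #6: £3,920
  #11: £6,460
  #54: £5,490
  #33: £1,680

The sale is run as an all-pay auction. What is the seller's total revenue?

Bids in order: 8,060 (#48) > 7,090 (#46) > 6,460 (#11) > 5,490 (#54) > 4,170 (#53) > 3,920 (#6) > …
Every bidder forfeits their bid regardless of winning.
Revenue = 3,620 + 8,060 + 7,090 + 4,170 + 970 + 3,920 + 6,460 + 5,490 + 1,680 = £41,460.

Total revenue: £41,460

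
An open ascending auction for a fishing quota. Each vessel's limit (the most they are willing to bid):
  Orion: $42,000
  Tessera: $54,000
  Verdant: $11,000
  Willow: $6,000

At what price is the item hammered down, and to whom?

Tessera wins at $42,000

Ascending (English) auction: the price rises until one bidder remains; the winner pays the price at which the last rival dropped out.
Sorting limits: 54,000 (Tessera) > 42,000 (Orion) > 11,000 (Verdant) > 6,000 (Willow)
Once the price passes $42,000, only Tessera is left; the hammer falls at Orion's limit of $42,000.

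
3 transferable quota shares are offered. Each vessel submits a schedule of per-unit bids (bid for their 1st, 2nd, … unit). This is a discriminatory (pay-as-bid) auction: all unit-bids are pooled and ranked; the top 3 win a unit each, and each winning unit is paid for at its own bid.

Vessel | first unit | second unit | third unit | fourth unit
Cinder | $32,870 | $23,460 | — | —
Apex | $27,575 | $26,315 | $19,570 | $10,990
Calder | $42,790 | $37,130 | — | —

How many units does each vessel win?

All unit-bids, highest first — top 3: 42,790 (Calder-1), 37,130 (Calder-2), 32,870 (Cinder-1)
Next rejected bid: $27,575 (not a price — pay-as-bid).
Allocation: Calder 2, Cinder 1.

Calder 2, Cinder 1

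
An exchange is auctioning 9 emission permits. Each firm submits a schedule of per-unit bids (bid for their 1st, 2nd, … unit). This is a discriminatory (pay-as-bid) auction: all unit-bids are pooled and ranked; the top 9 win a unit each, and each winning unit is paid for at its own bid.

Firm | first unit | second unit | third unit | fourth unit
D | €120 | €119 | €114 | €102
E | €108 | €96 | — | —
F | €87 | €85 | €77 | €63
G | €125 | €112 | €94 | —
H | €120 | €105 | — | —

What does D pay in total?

All unit-bids, highest first — top 9: 125 (G-1), 120 (D-1), 120 (H-1), 119 (D-2), 114 (D-3), 112 (G-2), 108 (E-1), 105 (H-2), 102 (D-4)
Next rejected bid: €96 (not a price — pay-as-bid).
D's winning unit-bids: 120 + 119 + 114 + 102 = €455.

D pays €455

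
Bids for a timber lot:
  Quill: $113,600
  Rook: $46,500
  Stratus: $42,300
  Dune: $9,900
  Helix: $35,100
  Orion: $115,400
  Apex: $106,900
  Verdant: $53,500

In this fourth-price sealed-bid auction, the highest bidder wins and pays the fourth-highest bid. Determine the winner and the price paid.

Orion pays $53,500

Bids in order: 115,400 (Orion) > 113,600 (Quill) > 106,900 (Apex) > 53,500 (Verdant) > 46,500 (Rook) > 42,300 (Stratus) > …
Orion is highest; pays the fourth-highest bid, $53,500.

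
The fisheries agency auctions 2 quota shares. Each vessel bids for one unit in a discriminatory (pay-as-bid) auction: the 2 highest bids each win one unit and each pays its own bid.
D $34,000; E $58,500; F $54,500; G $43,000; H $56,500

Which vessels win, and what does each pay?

E $58,500, H $56,500

Ordering the bids: 58,500 (E), 56,500 (H), 54,500 (F), 43,000 (G), …
Top 2: E, H.
Each winner pays its own bid: E $58,500, H $56,500.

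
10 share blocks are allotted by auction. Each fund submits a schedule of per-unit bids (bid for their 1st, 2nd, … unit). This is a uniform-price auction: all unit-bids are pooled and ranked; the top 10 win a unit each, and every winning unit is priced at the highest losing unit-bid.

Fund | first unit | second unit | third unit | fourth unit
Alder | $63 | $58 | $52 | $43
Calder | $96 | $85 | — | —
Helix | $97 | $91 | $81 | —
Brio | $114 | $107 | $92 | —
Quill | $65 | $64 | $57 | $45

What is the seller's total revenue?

Total revenue: $630

Merging the schedules and taking the best 10: 114 (Brio-1), 107 (Brio-2), 97 (Helix-1), 96 (Calder-1), 92 (Brio-3), 91 (Helix-2), 85 (Calder-2), 81 (Helix-3), 65 (Quill-1), 64 (Quill-2)
The (k+1)-th unit-bid is $63.
Allocation: Brio 3, Calder 2, Helix 3, Quill 2. Every unit priced at $63.
Revenue = 10 × 63 = $630.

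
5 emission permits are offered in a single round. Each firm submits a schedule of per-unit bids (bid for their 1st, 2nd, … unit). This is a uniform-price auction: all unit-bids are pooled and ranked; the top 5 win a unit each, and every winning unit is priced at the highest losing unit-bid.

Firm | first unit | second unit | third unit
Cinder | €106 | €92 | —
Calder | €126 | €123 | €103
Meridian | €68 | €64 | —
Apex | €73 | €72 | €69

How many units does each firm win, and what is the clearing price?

Calder 3, Cinder 2; clearing price €73

Pooled unit-bids ranked (top 5): 126 (Calder-1), 123 (Calder-2), 106 (Cinder-1), 103 (Calder-3), 92 (Cinder-2)
The (k+1)-th unit-bid is €73.
Allocation: Calder 3, Cinder 2.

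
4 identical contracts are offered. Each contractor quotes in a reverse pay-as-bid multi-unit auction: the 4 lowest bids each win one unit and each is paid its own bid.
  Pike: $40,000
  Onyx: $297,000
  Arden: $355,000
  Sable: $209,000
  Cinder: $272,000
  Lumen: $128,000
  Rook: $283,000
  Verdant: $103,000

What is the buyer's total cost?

Total cost: $480,000

Ordering the bids: 40,000 (Pike), 103,000 (Verdant), 128,000 (Lumen), 209,000 (Sable), 272,000 (Cinder), 283,000 (Rook), …
The 4 lowest are Pike, Verdant, Lumen, Sable.
Total cost = 40,000 + 103,000 + 128,000 + 209,000 = $480,000.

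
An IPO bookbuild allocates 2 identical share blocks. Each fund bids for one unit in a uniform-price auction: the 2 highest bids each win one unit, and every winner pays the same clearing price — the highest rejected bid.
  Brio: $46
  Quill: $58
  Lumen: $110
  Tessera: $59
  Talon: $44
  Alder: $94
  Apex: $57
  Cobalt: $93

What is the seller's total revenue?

Total revenue: $186

Bids ranked high→low: 110 (Lumen), 94 (Alder), 93 (Cobalt), 59 (Tessera), …
The 2 highest are Lumen, Alder.
First losing bid is Cobalt's $93, which sets the uniform price.
Total revenue = 2 × $93 = $186.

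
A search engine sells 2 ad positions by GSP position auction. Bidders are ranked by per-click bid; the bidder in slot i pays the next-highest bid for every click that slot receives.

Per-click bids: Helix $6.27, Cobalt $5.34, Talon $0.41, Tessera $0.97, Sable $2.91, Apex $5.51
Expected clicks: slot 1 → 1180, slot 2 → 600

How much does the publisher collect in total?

Per-click bids in order: $6.27 (Helix) > $5.51 (Apex) > $5.34 (Cobalt) > …
Slot 1: Helix pays $5.51 × 1180 = $6501.80
Slot 2: Apex pays $5.34 × 600 = $3204.00
Total = $9705.80

Total revenue: $9705.80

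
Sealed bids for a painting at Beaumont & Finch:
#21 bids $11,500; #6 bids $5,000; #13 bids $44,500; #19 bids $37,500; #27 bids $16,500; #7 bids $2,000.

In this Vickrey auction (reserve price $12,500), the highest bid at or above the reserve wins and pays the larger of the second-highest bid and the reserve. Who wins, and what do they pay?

Bids in order: 44,500 (#13) > 37,500 (#19) > 16,500 (#27) > 11,500 (#21) > 5,000 (#6) > 2,000 (#7)
Highest eligible bid: #13 at $44,500.
max(second-highest $37,500, reserve $12,500) = $37,500; the reserve does not bind.

#13 pays $37,500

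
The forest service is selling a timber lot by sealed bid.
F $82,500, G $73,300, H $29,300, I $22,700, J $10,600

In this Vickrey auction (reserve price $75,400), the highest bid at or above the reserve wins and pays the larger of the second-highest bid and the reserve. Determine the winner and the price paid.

F pays $75,400

Sorting bids: 82,500 (F) > 73,300 (G) > 29,300 (H) > 22,700 (I) > 10,600 (J)
Highest eligible bid: F at $82,500.
max(second-highest $73,300, reserve $75,400) = $75,400.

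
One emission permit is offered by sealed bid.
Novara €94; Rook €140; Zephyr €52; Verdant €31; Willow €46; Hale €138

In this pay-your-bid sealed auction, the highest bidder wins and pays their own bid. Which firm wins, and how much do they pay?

Pay-your-bid sealed auction: the highest bidder wins and pays their own bid.
Bids ranked: 140 (Rook) > 138 (Hale) > 94 (Novara) > 52 (Zephyr) > 46 (Willow) > 31 (Verdant)
Rook is highest → pays own bid, €140.

Rook pays €140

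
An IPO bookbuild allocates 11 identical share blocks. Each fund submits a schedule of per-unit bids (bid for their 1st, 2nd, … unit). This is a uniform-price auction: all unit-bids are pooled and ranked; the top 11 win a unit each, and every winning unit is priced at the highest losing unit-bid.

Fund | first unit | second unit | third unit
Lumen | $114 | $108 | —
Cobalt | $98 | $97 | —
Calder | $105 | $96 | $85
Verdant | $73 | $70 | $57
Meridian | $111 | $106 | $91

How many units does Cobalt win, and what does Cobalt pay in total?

Cobalt: 2 units, pays $140

Merging the schedules and taking the best 11: 114 (Lumen-1), 111 (Meridian-1), 108 (Lumen-2), 106 (Meridian-2), 105 (Calder-1), 98 (Cobalt-1), 97 (Cobalt-2), 96 (Calder-2), 91 (Meridian-3), 85 (Calder-3), 73 (Verdant-1)
Highest rejected unit-bid = $70.
Cobalt wins 2 unit(s) at $70 each.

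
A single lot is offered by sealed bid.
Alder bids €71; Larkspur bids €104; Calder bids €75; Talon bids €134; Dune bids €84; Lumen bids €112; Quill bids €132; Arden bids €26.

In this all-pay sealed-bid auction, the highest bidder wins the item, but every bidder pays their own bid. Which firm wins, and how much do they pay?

Talon pays €134

Rule: the highest bidder wins the item, but every bidder pays their own bid.
Bids in order: 134 (Talon) > 132 (Quill) > 112 (Lumen) > 104 (Larkspur) > 84 (Dune) > 75 (Calder) > …
Talon is highest and takes the item; every bidder forfeits their bid.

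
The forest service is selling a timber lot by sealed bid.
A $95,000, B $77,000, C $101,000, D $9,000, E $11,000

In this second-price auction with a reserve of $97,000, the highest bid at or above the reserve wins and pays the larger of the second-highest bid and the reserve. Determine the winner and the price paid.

Bids in order: 101,000 (C) > 95,000 (A) > 77,000 (B) > 11,000 (E) > 9,000 (D)
C has the top bid at or above the reserve ($101,000).
Second-highest bid $95,000 is below the reserve $97,000, so the reserve binds → payment $97,000.

C pays $97,000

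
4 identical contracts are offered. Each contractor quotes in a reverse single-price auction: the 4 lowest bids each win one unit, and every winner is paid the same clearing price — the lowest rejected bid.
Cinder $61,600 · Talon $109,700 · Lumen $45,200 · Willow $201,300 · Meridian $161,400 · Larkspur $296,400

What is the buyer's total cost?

Total cost: $805,200

Bids ranked low→high: 45,200 (Lumen), 61,600 (Cinder), 109,700 (Talon), 161,400 (Meridian), 201,300 (Willow), 296,400 (Larkspur)
The 4 lowest are Lumen, Cinder, Talon, Meridian.
Lowest unsuccessful bid: $201,300 → clearing price.
Total cost = 4 × $201,300 = $805,200.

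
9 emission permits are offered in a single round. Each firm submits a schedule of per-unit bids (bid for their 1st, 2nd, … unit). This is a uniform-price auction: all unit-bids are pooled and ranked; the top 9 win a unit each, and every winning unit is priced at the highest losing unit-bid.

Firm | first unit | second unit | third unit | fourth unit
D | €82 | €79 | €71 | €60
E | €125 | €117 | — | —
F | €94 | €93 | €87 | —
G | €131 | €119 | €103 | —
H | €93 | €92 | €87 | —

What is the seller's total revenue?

Total revenue: €783

Merging the schedules and taking the best 9: 131 (G-1), 125 (E-1), 119 (G-2), 117 (E-2), 103 (G-3), 94 (F-1), 93 (F-2), 93 (H-1), 92 (H-2)
First bid not allocated: €87.
Allocation: E 2, F 2, G 3, H 2. Every unit priced at €87.
Revenue = 9 × 87 = €783.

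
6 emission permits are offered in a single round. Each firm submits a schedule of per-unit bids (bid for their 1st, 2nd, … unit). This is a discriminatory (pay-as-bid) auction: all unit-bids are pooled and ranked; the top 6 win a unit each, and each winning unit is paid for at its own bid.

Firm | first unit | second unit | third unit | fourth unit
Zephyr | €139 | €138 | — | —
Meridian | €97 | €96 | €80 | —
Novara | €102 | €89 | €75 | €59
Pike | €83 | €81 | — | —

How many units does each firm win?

Merging the schedules and taking the best 6: 139 (Zephyr-1), 138 (Zephyr-2), 102 (Novara-1), 97 (Meridian-1), 96 (Meridian-2), 89 (Novara-2)
Next rejected bid: €83 (not a price — pay-as-bid).
Allocation: Meridian 2, Novara 2, Zephyr 2.

Meridian 2, Novara 2, Zephyr 2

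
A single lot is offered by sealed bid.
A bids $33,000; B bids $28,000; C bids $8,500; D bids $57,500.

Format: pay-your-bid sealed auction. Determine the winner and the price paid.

D pays $57,500

Bids in order: 57,500 (D) > 33,000 (A) > 28,000 (B) > 8,500 (C)
D has the highest bid and pays exactly that: $57,500.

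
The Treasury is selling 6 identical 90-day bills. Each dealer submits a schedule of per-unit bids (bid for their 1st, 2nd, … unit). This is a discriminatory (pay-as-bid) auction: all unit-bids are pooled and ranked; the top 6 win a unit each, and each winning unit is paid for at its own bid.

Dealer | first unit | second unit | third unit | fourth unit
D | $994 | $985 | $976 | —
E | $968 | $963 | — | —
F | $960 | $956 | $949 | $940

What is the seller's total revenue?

Total revenue: $5,846

All unit-bids, highest first — top 6: 994 (D-1), 985 (D-2), 976 (D-3), 968 (E-1), 963 (E-2), 960 (F-1)
Next rejected bid: $956 (not a price — pay-as-bid).
Each winning unit pays its own bid.
Revenue = 994 + 985 + 976 + 968 + 963 + 960 = $5,846.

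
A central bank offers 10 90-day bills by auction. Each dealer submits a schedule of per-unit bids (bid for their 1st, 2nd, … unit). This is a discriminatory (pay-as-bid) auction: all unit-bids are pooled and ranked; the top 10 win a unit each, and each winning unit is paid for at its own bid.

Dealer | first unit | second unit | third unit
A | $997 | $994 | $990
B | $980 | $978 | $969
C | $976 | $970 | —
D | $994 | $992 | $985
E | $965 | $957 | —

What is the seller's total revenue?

Merging the schedules and taking the best 10: 997 (A-1), 994 (A-2), 994 (D-1), 992 (D-2), 990 (A-3), 985 (D-3), 980 (B-1), 978 (B-2), 976 (C-1), 970 (C-2)
Next rejected bid: $969 (not a price — pay-as-bid).
Each winning unit pays its own bid.
Revenue = 997 + 994 + 994 + 992 + 990 + 985 + 980 + 978 + 976 + 970 = $9,856.

Total revenue: $9,856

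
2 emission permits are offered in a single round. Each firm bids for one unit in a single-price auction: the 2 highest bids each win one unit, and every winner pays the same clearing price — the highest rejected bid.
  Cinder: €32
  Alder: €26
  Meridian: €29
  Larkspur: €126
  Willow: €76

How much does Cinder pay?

Ordering the bids: 126 (Larkspur), 76 (Willow), 32 (Cinder), 29 (Meridian), …
Winners (2 units): Larkspur, Willow.
Highest unsuccessful bid: €32 → clearing price.
Cinder does not win → pays €0.

Cinder pays €0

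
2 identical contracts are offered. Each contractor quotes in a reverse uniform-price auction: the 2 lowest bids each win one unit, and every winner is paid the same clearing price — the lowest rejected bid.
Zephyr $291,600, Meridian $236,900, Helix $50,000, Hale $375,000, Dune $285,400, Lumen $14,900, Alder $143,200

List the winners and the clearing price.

Sorting: 14,900 (Lumen), 50,000 (Helix), 143,200 (Alder), 236,900 (Meridian), …
Winners (2 units): Lumen, Helix.
Lowest unsuccessful bid: $143,200 → clearing price.

Lumen, Helix; each is paid $143,200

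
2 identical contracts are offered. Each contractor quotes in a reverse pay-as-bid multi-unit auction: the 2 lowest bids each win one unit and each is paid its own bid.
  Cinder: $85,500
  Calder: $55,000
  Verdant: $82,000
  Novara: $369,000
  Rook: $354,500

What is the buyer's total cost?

Total cost: $137,000

Sorting: 55,000 (Calder), 82,000 (Verdant), 85,500 (Cinder), 354,500 (Rook), …
Winners (2 units): Calder, Verdant.
Total cost = 55,000 + 82,000 = $137,000.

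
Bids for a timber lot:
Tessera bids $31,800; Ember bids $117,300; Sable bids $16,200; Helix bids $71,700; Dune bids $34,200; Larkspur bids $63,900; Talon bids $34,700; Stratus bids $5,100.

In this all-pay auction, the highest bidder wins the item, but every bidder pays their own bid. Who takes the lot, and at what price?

Ember pays $117,300

Bids ranked: 117,300 (Ember) > 71,700 (Helix) > 63,900 (Larkspur) > 34,700 (Talon) > 34,200 (Dune) > 31,800 (Tessera) > …
Ember is highest and takes the item; every bidder forfeits their bid.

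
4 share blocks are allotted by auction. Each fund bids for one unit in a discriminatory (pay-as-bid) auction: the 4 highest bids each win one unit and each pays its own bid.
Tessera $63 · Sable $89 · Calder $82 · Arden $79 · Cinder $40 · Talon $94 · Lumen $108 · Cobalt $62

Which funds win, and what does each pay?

Lumen $108, Talon $94, Sable $89, Calder $82

Sorting: 108 (Lumen), 94 (Talon), 89 (Sable), 82 (Calder), 79 (Arden), 63 (Tessera), …
The 4 highest are Lumen, Talon, Sable, Calder.
Each winner pays its own bid: Lumen $108, Talon $94, Sable $89, Calder $82.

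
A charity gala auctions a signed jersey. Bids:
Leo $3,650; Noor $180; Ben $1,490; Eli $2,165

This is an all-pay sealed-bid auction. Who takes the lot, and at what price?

Bids in order: 3,650 (Leo) > 2,165 (Eli) > 1,490 (Ben) > 180 (Noor)
Leo is highest and takes the item; every bidder forfeits their bid.

Leo pays $3,650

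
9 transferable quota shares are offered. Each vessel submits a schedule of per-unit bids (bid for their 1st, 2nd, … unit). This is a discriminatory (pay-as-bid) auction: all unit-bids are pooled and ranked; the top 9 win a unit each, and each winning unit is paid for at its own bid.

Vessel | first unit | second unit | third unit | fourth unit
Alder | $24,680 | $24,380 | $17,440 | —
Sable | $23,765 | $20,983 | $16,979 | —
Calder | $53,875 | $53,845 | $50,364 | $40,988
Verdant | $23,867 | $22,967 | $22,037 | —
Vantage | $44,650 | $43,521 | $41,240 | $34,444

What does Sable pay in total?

Pooled unit-bids ranked (top 9): 53,875 (Calder-1), 53,845 (Calder-2), 50,364 (Calder-3), 44,650 (Vantage-1), 43,521 (Vantage-2), 41,240 (Vantage-3), 40,988 (Calder-4), 34,444 (Vantage-4), 24,680 (Alder-1)
Next rejected bid: $24,380 (not a price — pay-as-bid).
Sable wins no units.

Sable pays $0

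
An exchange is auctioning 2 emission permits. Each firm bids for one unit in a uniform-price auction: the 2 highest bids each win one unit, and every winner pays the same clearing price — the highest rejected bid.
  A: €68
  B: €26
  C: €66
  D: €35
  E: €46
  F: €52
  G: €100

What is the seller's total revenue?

Total revenue: €132

Bids ranked high→low: 100 (G), 68 (A), 66 (C), 52 (F), …
The 2 highest are G, A.
First losing bid is C's €66, which sets the uniform price.
Total revenue = 2 × €66 = €132.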